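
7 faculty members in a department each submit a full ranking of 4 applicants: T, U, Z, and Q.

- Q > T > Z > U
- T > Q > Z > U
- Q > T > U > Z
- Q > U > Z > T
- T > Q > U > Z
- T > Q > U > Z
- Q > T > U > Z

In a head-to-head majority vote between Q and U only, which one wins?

Q

Ballots ranking Q above U: 7.
Ballots ranking U above Q: 0.
Q wins the head-to-head, 7–0.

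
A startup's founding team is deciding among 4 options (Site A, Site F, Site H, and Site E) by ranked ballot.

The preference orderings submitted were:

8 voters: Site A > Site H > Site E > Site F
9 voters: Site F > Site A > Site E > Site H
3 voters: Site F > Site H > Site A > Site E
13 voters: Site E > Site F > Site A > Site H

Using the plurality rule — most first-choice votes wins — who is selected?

First-place vote totals:
  Site A: 8
  Site F: 12
  Site H: 0
  Site E: 13
Site E has the most first-place votes.

Site E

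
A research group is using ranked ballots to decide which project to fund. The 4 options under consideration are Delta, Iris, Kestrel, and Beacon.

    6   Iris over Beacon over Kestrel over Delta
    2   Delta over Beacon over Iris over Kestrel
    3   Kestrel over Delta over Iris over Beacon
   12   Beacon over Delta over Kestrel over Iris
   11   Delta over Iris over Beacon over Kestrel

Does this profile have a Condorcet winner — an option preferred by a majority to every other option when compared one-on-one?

No

Head-to-head results (34 voters total):
Delta vs Iris: Delta wins 28–6.
Delta vs Kestrel: Delta wins 25–9.
Delta vs Beacon: Beacon wins 18–16.
Iris vs Kestrel: Iris wins 19–15.
Iris vs Beacon: Iris wins 20–14.
Kestrel vs Beacon: Beacon wins 31–3.
No candidate beats all others: Delta beats Iris beats Beacon beats Delta, a majority cycle.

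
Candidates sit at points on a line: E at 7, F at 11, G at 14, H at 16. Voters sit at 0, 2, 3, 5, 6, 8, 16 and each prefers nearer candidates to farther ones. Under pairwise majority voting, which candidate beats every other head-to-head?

With single-peaked preferences on a line, the Condorcet winner is the candidate closest to the median voter.
The median voter (position 5) is closest to E at 7.
Check: E vs H — voters closer to E: 6 of 7.

E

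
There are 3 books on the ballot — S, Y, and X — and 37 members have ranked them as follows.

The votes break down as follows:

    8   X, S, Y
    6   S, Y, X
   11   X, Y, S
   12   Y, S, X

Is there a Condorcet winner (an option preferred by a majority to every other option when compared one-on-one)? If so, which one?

X

Head-to-head results (37 voters total):
S vs Y: Y wins 23–14.
S vs X: X wins 19–18.
Y vs X: X wins 19–18.
X beats each rival — S (19–18), Y (19–18) — so X is the Condorcet winner.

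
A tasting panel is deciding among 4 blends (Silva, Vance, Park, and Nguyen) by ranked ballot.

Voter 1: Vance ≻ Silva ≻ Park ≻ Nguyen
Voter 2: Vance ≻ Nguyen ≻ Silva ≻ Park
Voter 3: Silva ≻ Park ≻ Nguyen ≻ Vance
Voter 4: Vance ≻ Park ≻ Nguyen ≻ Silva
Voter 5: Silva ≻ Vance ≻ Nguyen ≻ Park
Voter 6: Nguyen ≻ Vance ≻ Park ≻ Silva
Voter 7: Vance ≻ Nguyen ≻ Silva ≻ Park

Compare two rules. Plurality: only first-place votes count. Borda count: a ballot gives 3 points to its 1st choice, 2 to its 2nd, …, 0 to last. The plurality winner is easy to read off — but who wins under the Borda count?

Vance

Plurality first-place counts: Silva 2, Vance 4, Park 0, Nguyen 1 → Vance.
Borda totals: Silva 10, Vance 16, Park 6, Nguyen 10 → Vance.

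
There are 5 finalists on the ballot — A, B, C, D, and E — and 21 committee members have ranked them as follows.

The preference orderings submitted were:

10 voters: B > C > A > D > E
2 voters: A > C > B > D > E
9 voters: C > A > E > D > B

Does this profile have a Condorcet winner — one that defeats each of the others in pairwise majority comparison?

Head-to-head results (21 voters total):
A vs B: A wins 11–10.
A vs C: C wins 19–2.
A vs D: A wins 21–0.
A vs E: A wins 21–0.
B vs C: C wins 11–10.
B vs D: B wins 12–9.
B vs E: B wins 12–9.
C vs D: C wins 21–0.
C vs E: C wins 21–0.
D vs E: D wins 12–9.
C beats each rival — A (19–2), B (11–10), D (21–0), E (21–0) — so C is the Condorcet winner.

Yes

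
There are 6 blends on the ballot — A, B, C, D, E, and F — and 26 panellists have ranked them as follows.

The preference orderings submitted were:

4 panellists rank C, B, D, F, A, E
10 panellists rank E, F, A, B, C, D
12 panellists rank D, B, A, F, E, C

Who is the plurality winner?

D

First-place vote totals:
  A: 0
  B: 0
  C: 4
  D: 12
  E: 10
  F: 0
D has the most first-place votes.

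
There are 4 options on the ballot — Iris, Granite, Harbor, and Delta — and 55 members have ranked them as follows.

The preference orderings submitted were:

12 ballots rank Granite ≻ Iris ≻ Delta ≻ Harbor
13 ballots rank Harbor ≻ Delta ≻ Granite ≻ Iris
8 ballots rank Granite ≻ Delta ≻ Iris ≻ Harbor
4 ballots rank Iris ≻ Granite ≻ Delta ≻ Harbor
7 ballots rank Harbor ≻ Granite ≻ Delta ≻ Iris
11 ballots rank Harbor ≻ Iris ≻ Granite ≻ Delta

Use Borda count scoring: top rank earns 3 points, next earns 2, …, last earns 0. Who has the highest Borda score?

Granite

Borda scores:
  Iris: 12·2 + 13·0 + 8·1 + 4·3 + 7·0 + 11·2 = 66
  Granite: 12·3 + 13·1 + 8·3 + 4·2 + 7·2 + 11·1 = 106
  Harbor: 12·0 + 13·3 + 8·0 + 4·0 + 7·3 + 11·3 = 93
  Delta: 12·1 + 13·2 + 8·2 + 4·1 + 7·1 + 11·0 = 65
Granite has the highest total.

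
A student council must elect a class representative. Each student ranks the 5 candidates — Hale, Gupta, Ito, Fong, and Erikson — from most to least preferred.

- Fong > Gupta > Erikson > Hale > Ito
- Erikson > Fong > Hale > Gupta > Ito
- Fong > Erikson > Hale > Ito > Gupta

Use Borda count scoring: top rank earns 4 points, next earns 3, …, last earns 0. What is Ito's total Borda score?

Borda scores:
  Hale: 1 + 2 + 2 = 5
  Gupta: 3 + 1 + 0 = 4
  Ito: 0 + 0 + 1 = 1
  Fong: 4 + 3 + 4 = 11
  Erikson: 2 + 4 + 3 = 9

1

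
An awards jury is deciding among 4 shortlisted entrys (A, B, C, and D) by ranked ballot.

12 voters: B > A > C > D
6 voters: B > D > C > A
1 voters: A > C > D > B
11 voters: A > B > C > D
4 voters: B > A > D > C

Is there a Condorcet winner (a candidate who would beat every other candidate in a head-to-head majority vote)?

Yes

Head-to-head results (34 voters total):
A vs B: B wins 22–12.
A vs C: A wins 28–6.
A vs D: A wins 28–6.
B vs C: B wins 33–1.
B vs D: B wins 33–1.
C vs D: C wins 24–10.
B beats each rival — A (22–12), C (33–1), D (33–1) — so B is the Condorcet winner.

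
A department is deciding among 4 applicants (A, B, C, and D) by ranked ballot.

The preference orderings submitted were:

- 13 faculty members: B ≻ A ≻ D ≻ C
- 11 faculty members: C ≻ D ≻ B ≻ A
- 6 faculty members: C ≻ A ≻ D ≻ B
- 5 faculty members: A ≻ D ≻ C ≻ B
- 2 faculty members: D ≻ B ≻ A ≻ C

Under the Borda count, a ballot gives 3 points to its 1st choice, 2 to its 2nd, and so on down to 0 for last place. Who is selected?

D

Borda scores:
  A: 13·2 + 11·0 + 6·2 + 5·3 + 2·1 = 55
  B: 13·3 + 11·1 + 6·0 + 5·0 + 2·2 = 54
  C: 13·0 + 11·3 + 6·3 + 5·1 + 2·0 = 56
  D: 13·1 + 11·2 + 6·1 + 5·2 + 2·3 = 57
D has the highest total.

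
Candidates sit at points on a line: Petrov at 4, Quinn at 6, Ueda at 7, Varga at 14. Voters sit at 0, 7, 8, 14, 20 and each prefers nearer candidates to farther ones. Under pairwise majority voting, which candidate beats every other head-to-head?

Ueda

With single-peaked preferences on a line, the Condorcet winner is the candidate closest to the median voter.
The median voter (position 8) is closest to Ueda at 7.
Check: Ueda vs Varga — voters closer to Ueda: 3 of 5.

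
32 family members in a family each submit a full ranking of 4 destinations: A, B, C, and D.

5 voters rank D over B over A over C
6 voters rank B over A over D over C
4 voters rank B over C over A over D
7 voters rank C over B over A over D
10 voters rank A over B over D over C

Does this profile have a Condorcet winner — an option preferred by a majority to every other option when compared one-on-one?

Yes

Head-to-head results (32 voters total):
A vs B: B wins 22–10.
A vs C: A wins 21–11.
A vs D: A wins 27–5.
B vs C: B wins 25–7.
B vs D: B wins 27–5.
C vs D: D wins 21–11.
B beats each rival — A (22–10), C (25–7), D (27–5) — so B is the Condorcet winner.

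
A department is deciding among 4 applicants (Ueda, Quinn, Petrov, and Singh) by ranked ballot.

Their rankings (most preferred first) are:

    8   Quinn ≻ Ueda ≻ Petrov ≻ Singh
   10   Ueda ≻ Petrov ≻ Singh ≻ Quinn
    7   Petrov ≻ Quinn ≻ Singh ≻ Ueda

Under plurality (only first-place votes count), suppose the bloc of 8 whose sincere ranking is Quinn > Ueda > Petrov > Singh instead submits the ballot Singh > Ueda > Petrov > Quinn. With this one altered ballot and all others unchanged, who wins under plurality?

Ueda

First-place totals with the altered ballot: Ueda 10, Quinn 0, Petrov 7, Singh 8.
The winner is unchanged: still Ueda.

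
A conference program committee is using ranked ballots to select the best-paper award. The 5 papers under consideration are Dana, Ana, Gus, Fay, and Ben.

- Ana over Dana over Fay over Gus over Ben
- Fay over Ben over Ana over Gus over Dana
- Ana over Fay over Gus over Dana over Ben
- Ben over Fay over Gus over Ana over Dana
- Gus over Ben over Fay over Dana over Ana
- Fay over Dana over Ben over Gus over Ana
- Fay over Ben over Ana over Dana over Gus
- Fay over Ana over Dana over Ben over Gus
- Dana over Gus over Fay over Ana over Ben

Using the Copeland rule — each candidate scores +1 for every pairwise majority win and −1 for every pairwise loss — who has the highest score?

Fay

Pairwise results:
  Dana vs Ana: Ana wins 6–3.
  Dana vs Gus: Dana wins 5–4.
  Dana vs Fay: Fay wins 7–2.
  Dana vs Ben: Dana wins 5–4.
  Ana vs Gus: Ana wins 5–4.
  Ana vs Fay: Fay wins 7–2.
  Ana vs Ben: Ben wins 5–4.
  Gus vs Fay: Fay wins 7–2.
  Gus vs Ben: Ben wins 5–4.
  Fay vs Ben: Fay wins 7–2.
Copeland scores (wins − losses):
  Dana: 2 − 2 = 0
  Ana: 2 − 2 = 0
  Gus: 0 − 4 = -4
  Fay: 4 − 0 = 4
  Ben: 2 − 2 = 0
Fay has the best Copeland score.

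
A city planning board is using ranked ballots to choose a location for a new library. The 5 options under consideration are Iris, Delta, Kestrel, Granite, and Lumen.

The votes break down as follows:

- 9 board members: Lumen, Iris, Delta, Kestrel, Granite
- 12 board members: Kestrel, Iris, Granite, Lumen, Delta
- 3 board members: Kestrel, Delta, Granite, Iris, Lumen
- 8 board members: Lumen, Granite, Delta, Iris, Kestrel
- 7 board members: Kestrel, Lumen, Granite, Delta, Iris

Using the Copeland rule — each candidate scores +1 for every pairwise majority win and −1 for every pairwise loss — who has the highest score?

Pairwise results:
  Iris vs Delta: Iris wins 21–18.
  Iris vs Kestrel: Kestrel wins 22–17.
  Iris vs Granite: Iris wins 21–18.
  Iris vs Lumen: Lumen wins 24–15.
  Delta vs Kestrel: Kestrel wins 22–17.
  Delta vs Granite: Granite wins 27–12.
  Delta vs Lumen: Lumen wins 36–3.
  Kestrel vs Granite: Kestrel wins 31–8.
  Kestrel vs Lumen: Kestrel wins 22–17.
  Granite vs Lumen: Lumen wins 24–15.
Copeland scores (wins − losses):
  Iris: 2 − 2 = 0
  Delta: 0 − 4 = -4
  Kestrel: 4 − 0 = 4
  Granite: 1 − 3 = -2
  Lumen: 3 − 1 = 2
Kestrel has the best Copeland score.

Kestrel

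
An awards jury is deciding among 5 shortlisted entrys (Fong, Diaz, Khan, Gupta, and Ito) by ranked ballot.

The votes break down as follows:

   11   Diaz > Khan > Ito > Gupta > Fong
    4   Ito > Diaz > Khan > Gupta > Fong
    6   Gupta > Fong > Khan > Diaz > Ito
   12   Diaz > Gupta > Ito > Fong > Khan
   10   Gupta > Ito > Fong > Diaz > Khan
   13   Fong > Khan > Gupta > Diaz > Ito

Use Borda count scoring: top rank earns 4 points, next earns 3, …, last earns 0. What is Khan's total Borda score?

Borda scores:
  Fong: 11·0 + 4·0 + 6·3 + 12·1 + 10·2 + 13·4 = 102
  Diaz: 11·4 + 4·3 + 6·1 + 12·4 + 10·1 + 13·1 = 133
  Khan: 11·3 + 4·2 + 6·2 + 12·0 + 10·0 + 13·3 = 92
  Gupta: 11·1 + 4·1 + 6·4 + 12·3 + 10·4 + 13·2 = 141
  Ito: 11·2 + 4·4 + 6·0 + 12·2 + 10·3 + 13·0 = 92

92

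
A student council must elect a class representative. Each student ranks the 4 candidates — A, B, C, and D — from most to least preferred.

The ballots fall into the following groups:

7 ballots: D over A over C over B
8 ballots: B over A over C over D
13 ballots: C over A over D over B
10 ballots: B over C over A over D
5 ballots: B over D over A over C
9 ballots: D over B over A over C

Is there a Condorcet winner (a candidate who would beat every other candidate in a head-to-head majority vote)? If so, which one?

None — there is no Condorcet winner

Head-to-head results (52 voters total):
A vs B: B wins 32–20.
A vs C: A wins 29–23.
A vs D: A wins 31–21.
B vs C: B wins 32–20.
B vs D: D wins 29–23.
C vs D: C wins 31–21.
No candidate beats all others: A beats D beats B beats A, a majority cycle.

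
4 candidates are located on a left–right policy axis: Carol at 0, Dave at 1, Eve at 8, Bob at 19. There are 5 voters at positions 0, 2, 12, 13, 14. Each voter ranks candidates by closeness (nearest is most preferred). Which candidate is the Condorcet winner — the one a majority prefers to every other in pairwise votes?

Eve

With single-peaked preferences on a line, the Condorcet winner is the candidate closest to the median voter.
The median voter (position 12) is closest to Eve at 8.
Check: Eve vs Dave — voters closer to Eve: 3 of 5.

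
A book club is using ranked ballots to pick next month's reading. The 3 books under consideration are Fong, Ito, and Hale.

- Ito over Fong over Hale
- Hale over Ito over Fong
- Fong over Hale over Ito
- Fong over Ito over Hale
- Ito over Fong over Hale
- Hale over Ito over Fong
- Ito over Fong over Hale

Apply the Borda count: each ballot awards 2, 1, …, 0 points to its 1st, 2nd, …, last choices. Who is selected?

Ito

Borda scores:
  Fong: 1 + 0 + 2 + 2 + 1 + 0 + 1 = 7
  Ito: 2 + 1 + 0 + 1 + 2 + 1 + 2 = 9
  Hale: 0 + 2 + 1 + 0 + 0 + 2 + 0 = 5
Ito has the highest total.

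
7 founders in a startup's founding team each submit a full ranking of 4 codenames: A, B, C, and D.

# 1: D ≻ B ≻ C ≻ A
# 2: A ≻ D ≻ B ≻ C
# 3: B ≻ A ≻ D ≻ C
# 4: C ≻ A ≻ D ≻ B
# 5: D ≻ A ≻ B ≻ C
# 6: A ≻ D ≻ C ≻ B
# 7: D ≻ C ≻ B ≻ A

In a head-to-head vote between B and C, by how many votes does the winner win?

Ballots ranking B above C: 4.
Ballots ranking C above B: 3.
B wins 4–3, a margin of 1.

1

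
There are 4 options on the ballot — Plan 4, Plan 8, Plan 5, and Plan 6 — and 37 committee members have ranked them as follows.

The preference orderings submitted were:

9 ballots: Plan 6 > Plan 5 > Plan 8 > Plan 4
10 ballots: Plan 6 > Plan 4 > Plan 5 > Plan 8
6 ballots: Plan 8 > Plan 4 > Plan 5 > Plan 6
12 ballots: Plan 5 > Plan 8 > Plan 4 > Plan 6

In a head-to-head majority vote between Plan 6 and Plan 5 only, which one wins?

Ballots ranking Plan 6 above Plan 5: 9+10 = 19.
Ballots ranking Plan 5 above Plan 6: 6+12 = 18.
Plan 6 wins the head-to-head, 19–18.

Plan 6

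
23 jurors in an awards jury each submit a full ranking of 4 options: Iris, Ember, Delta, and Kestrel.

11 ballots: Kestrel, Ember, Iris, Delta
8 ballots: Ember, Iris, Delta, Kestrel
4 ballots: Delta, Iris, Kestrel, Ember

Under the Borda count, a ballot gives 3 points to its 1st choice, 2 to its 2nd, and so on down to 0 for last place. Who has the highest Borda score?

Ember

Borda scores:
  Iris: 11·1 + 8·2 + 4·2 = 35
  Ember: 11·2 + 8·3 + 4·0 = 46
  Delta: 11·0 + 8·1 + 4·3 = 20
  Kestrel: 11·3 + 8·0 + 4·1 = 37
Ember has the highest total.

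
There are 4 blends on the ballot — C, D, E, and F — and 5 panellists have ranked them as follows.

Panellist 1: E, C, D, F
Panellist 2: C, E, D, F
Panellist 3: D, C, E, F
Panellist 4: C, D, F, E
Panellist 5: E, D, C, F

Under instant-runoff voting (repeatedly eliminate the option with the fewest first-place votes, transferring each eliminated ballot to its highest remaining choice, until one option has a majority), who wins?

Round 1: C 2, E 2, D 1, F 0. F has the fewest and is eliminated.
Round 2: C 2, E 2, D 1. D has the fewest and is eliminated.
Round 3: C 3, E 2. C has a majority.

C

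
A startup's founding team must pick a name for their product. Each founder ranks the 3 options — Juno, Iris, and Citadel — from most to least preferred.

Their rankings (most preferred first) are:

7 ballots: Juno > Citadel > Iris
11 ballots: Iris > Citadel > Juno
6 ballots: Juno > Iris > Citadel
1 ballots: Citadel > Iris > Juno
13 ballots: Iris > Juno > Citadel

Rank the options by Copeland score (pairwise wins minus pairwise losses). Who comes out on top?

Iris

Pairwise results:
  Juno vs Iris: Iris wins 25–13.
  Juno vs Citadel: Juno wins 26–12.
  Iris vs Citadel: Iris wins 30–8.
Copeland scores (wins − losses):
  Juno: 1 − 1 = 0
  Iris: 2 − 0 = 2
  Citadel: 0 − 2 = -2
Iris has the best Copeland score.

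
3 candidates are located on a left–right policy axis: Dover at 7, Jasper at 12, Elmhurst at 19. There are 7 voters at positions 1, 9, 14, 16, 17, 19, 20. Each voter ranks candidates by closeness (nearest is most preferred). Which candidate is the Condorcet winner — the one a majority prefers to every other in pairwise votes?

Elmhurst

With single-peaked preferences on a line, the Condorcet winner is the candidate closest to the median voter.
The median voter (position 16) is closest to Elmhurst at 19.
Check: Elmhurst vs Jasper — voters closer to Elmhurst: 4 of 7.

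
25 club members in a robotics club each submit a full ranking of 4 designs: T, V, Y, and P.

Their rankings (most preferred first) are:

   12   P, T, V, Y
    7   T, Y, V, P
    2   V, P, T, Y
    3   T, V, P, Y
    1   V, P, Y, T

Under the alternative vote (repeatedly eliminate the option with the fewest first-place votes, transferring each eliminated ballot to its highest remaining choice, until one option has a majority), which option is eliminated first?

Round 1: P 12, T 10, V 3, Y 0. Y has the fewest and is eliminated.
Round 2: P 12, T 10, V 3. V has the fewest and is eliminated.
Round 3: P 15, T 10. P has a majority.

Y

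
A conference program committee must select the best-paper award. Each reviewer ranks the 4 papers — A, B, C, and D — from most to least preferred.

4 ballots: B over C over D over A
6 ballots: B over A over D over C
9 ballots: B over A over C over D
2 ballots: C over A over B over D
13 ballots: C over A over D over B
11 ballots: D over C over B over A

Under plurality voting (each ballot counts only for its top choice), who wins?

First-place vote totals:
  A: 0
  B: 19
  C: 15
  D: 11
B has the most first-place votes.

B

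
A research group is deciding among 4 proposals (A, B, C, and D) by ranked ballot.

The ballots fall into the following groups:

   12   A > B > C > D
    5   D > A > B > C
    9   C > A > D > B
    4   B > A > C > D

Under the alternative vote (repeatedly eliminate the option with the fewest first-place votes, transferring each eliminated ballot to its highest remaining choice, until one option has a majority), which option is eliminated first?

B

Round 1: A 12, C 9, D 5, B 4. B has the fewest and is eliminated.
Round 2: A 16, C 9, D 5. A has a majority.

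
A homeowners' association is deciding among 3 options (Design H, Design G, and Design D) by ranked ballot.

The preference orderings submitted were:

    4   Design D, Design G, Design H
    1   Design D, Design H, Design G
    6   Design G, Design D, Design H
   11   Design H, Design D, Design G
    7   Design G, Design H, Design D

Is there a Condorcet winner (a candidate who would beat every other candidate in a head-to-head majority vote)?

No

Head-to-head results (29 voters total):
Design H vs Design G: Design G wins 17–12.
Design H vs Design D: Design H wins 18–11.
Design G vs Design D: Design D wins 16–13.
No candidate beats all others: Design H beats Design D beats Design G beats Design H, a majority cycle.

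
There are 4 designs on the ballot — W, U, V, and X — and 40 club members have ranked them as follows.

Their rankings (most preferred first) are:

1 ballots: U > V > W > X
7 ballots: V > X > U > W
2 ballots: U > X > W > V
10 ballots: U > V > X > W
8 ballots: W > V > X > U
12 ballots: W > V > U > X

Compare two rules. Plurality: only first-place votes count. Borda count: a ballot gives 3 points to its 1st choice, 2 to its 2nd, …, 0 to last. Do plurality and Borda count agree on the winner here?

Plurality first-place counts: W 20, U 13, V 7, X 0 → W.
Borda totals: W 63, U 58, V 83, X 36 → V.
The two rules disagree: plurality picks W, Borda picks V.

No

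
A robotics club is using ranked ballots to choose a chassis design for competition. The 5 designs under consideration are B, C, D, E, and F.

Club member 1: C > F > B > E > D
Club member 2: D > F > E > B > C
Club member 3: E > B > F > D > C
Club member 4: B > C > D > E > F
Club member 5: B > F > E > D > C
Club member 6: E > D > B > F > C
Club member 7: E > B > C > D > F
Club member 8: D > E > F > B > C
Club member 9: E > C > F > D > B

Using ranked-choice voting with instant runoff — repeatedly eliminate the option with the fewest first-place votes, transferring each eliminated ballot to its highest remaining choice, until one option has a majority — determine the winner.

Round 1: E 4, B 2, D 2, C 1, F 0. F has the fewest and is eliminated.
Round 2: E 4, B 2, D 2, C 1. C has the fewest and is eliminated.
Round 3: E 4, B 3, D 2. D has the fewest and is eliminated.
Round 4: E 6, B 3. E has a majority.

E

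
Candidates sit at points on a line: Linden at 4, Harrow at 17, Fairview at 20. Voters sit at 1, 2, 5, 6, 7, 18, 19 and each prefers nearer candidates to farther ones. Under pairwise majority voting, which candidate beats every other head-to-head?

With single-peaked preferences on a line, the Condorcet winner is the candidate closest to the median voter.
The median voter (position 6) is closest to Linden at 4.
Check: Linden vs Fairview — voters closer to Linden: 5 of 7.

Linden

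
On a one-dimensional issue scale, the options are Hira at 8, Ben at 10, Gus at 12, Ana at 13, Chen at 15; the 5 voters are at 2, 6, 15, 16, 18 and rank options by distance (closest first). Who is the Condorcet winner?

Chen

With single-peaked preferences on a line, the Condorcet winner is the candidate closest to the median voter.
The median voter (position 15) is closest to Chen at 15.
Check: Chen vs Ben — voters closer to Chen: 3 of 5.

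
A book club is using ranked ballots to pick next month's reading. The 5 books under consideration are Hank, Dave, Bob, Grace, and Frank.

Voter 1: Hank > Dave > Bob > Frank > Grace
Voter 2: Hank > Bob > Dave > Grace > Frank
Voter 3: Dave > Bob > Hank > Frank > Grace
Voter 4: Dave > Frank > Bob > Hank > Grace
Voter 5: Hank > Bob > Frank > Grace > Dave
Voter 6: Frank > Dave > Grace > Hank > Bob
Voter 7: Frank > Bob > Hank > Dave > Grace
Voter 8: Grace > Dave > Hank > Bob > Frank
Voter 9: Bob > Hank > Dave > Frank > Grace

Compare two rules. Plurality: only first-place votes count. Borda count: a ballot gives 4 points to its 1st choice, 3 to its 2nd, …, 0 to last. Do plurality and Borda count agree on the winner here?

Yes

Plurality first-place counts: Hank 3, Dave 2, Bob 1, Grace 1, Frank 2 → Hank.
Borda totals: Hank 23, Dave 22, Bob 21, Grace 8, Frank 16 → Hank.
The two rules agree on Hank.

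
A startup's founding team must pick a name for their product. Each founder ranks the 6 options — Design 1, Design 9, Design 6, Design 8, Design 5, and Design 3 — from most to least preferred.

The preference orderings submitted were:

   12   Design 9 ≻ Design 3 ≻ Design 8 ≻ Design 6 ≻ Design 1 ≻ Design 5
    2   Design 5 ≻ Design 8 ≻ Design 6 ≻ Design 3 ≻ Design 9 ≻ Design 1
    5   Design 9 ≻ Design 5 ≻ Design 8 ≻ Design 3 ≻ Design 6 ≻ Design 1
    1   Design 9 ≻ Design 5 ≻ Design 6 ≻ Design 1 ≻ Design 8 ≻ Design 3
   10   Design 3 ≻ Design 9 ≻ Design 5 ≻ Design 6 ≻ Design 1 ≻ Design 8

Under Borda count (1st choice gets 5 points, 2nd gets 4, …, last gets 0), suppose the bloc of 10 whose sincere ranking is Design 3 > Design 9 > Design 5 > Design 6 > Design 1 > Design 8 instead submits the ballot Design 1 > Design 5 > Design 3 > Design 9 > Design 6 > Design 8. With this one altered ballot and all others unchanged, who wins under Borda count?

Design 9

Borda totals with the altered ballot: Design 1 64, Design 9 112, Design 6 48, Design 8 60, Design 5 74, Design 3 92.
The winner is unchanged: still Design 9.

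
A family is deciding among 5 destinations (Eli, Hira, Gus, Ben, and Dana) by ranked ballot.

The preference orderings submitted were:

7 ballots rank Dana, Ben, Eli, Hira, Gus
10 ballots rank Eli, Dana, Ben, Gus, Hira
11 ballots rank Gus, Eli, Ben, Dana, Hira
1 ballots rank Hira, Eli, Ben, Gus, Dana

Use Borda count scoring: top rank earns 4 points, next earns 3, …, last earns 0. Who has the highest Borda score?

Borda scores:
  Eli: 7·2 + 10·4 + 11·3 + 3 = 90
  Hira: 7·1 + 10·0 + 11·0 + 4 = 11
  Gus: 7·0 + 10·1 + 11·4 + 1 = 55
  Ben: 7·3 + 10·2 + 11·2 + 2 = 65
  Dana: 7·4 + 10·3 + 11·1 + 0 = 69
Eli has the highest total.

Eli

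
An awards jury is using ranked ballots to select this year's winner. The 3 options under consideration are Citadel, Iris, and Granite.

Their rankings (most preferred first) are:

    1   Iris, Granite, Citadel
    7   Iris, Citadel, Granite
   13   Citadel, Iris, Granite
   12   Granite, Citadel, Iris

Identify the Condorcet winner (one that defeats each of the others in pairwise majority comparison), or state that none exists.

Head-to-head results (33 voters total):
Citadel vs Iris: Citadel wins 25–8.
Citadel vs Granite: Citadel wins 20–13.
Iris vs Granite: Iris wins 21–12.
Citadel beats each rival — Iris (25–8), Granite (20–13) — so Citadel is the Condorcet winner.

Citadel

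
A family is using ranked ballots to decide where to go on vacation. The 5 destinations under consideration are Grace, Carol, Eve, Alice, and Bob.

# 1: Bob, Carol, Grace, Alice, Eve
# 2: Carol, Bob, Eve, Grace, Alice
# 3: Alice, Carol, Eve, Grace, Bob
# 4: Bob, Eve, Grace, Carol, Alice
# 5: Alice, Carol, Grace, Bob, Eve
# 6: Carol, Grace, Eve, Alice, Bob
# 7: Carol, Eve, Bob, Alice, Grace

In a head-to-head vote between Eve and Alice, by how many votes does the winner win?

Ballots ranking Eve above Alice: 4.
Ballots ranking Alice above Eve: 3.
Eve wins 4–3, a margin of 1.

1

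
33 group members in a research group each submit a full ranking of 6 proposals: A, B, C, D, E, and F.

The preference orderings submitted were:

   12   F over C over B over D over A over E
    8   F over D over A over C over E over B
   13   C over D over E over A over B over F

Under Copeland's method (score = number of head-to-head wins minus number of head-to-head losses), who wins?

F

Pairwise results:
  A vs B: A wins 21–12.
  A vs C: C wins 25–8.
  A vs D: D wins 33–0.
  A vs E: A wins 20–13.
  A vs F: F wins 20–13.
  B vs C: C wins 33–0.
  B vs D: D wins 21–12.
  B vs E: E wins 21–12.
  B vs F: F wins 20–13.
  C vs D: C wins 25–8.
  C vs E: C wins 33–0.
  C vs F: F wins 20–13.
  D vs E: D wins 33–0.
  D vs F: F wins 20–13.
  E vs F: F wins 20–13.
Copeland scores (wins − losses):
  A: 2 − 3 = -1
  B: 0 − 5 = -5
  C: 4 − 1 = 3
  D: 3 − 2 = 1
  E: 1 − 4 = -3
  F: 5 − 0 = 5
F has the best Copeland score.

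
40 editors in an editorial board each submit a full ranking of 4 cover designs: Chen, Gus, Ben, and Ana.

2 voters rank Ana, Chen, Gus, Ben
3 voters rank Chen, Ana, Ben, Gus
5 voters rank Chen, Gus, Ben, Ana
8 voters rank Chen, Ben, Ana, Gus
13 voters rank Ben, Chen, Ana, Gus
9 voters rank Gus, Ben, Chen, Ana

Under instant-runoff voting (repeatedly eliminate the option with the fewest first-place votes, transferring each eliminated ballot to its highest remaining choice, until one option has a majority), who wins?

Ben

Round 1: Chen 16, Ben 13, Gus 9, Ana 2. Ana has the fewest and is eliminated.
Round 2: Chen 18, Ben 13, Gus 9. Gus has the fewest and is eliminated.
Round 3: Ben 22, Chen 18. Ben has a majority.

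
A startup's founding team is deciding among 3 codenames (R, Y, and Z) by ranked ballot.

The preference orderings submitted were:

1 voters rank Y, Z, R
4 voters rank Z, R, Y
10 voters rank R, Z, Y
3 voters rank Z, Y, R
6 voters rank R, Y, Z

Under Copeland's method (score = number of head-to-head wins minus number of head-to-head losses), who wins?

Pairwise results:
  R vs Y: R wins 20–4.
  R vs Z: R wins 16–8.
  Y vs Z: Z wins 17–7.
Copeland scores (wins − losses):
  R: 2 − 0 = 2
  Y: 0 − 2 = -2
  Z: 1 − 1 = 0
R has the best Copeland score.

R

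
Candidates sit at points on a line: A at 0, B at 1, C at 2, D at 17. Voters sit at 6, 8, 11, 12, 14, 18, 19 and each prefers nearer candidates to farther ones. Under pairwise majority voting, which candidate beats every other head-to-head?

D

With single-peaked preferences on a line, the Condorcet winner is the candidate closest to the median voter.
The median voter (position 12) is closest to D at 17.
Check: D vs C — voters closer to D: 5 of 7.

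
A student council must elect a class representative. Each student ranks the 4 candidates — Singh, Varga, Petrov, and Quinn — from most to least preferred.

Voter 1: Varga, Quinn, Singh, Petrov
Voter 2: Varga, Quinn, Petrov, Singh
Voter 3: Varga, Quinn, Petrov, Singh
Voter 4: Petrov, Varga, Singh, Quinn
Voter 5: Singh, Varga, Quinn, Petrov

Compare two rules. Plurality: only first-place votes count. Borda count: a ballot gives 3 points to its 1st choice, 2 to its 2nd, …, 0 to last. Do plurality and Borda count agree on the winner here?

Plurality first-place counts: Singh 1, Varga 3, Petrov 1, Quinn 0 → Varga.
Borda totals: Singh 5, Varga 13, Petrov 5, Quinn 7 → Varga.
The two rules agree on Varga.

Yes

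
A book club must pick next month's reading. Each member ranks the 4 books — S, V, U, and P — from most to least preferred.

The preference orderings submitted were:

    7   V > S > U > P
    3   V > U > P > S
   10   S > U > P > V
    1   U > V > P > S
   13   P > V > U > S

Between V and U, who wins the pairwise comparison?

V

Ballots ranking V above U: 7+3+13 = 23.
Ballots ranking U above V: 10+1 = 11.
V wins the head-to-head, 23–11.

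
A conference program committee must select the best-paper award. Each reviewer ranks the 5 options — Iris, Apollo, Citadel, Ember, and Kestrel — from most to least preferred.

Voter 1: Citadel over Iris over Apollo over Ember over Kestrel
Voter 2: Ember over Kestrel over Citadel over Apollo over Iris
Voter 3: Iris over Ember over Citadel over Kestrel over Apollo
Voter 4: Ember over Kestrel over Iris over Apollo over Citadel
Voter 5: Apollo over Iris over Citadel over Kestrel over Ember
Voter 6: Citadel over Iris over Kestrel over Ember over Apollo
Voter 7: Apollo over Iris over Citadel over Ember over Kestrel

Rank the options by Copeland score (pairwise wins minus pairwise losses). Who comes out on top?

Iris

Pairwise results:
  Iris vs Apollo: Iris wins 4–3.
  Iris vs Citadel: Iris wins 4–3.
  Iris vs Ember: Iris wins 5–2.
  Iris vs Kestrel: Iris wins 5–2.
  Apollo vs Citadel: Citadel wins 4–3.
  Apollo vs Ember: Ember wins 4–3.
  Apollo vs Kestrel: Kestrel wins 4–3.
  Citadel vs Ember: Citadel wins 4–3.
  Citadel vs Kestrel: Citadel wins 5–2.
  Ember vs Kestrel: Ember wins 5–2.
Copeland scores (wins − losses):
  Iris: 4 − 0 = 4
  Apollo: 0 − 4 = -4
  Citadel: 3 − 1 = 2
  Ember: 2 − 2 = 0
  Kestrel: 1 − 3 = -2
Iris has the best Copeland score.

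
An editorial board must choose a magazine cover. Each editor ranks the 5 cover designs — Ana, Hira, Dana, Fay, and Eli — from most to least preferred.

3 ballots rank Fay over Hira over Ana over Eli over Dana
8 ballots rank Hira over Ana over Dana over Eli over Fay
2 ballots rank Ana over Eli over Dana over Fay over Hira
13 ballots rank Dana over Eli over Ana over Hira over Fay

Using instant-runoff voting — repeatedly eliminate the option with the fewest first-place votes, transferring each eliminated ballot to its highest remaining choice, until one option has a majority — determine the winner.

Round 1: Dana 13, Hira 8, Fay 3, Ana 2, Eli 0. Eli has the fewest and is eliminated.
Round 2: Dana 13, Hira 8, Fay 3, Ana 2. Ana has the fewest and is eliminated.
Round 3: Dana 15, Hira 8, Fay 3. Dana has a majority.

Dana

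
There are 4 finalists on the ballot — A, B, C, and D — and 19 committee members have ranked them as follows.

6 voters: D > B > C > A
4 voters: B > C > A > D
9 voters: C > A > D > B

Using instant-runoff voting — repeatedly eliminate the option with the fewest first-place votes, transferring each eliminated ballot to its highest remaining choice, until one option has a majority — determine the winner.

C

Round 1: C 9, D 6, B 4, A 0. A has the fewest and is eliminated.
Round 2: C 9, D 6, B 4. B has the fewest and is eliminated.
Round 3: C 13, D 6. C has a majority.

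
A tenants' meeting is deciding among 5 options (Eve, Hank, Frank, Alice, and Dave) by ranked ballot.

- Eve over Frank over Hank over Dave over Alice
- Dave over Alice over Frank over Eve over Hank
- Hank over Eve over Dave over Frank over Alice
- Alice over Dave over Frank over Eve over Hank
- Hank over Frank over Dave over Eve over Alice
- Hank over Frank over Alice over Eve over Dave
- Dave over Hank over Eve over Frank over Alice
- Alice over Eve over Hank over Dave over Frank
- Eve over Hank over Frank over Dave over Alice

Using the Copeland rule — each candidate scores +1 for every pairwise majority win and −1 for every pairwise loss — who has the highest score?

Eve

Pairwise results:
  Eve vs Hank: Eve wins 5–4.
  Eve vs Frank: Eve wins 5–4.
  Eve vs Alice: Eve wins 5–4.
  Eve vs Dave: Eve wins 5–4.
  Hank vs Frank: Hank wins 6–3.
  Hank vs Alice: Hank wins 6–3.
  Hank vs Dave: Hank wins 6–3.
  Frank vs Alice: Frank wins 6–3.
  Frank vs Dave: Dave wins 5–4.
  Alice vs Dave: Dave wins 6–3.
Copeland scores (wins − losses):
  Eve: 4 − 0 = 4
  Hank: 3 − 1 = 2
  Frank: 1 − 3 = -2
  Alice: 0 − 4 = -4
  Dave: 2 − 2 = 0
Eve has the best Copeland score.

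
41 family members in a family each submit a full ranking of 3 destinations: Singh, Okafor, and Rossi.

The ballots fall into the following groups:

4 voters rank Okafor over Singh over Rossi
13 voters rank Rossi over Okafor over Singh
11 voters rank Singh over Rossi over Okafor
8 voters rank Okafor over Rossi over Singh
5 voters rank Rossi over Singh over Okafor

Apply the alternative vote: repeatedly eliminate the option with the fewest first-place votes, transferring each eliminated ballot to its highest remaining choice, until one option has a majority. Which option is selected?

Rossi

Round 1: Rossi 18, Okafor 12, Singh 11. Singh has the fewest and is eliminated.
Round 2: Rossi 29, Okafor 12. Rossi has a majority.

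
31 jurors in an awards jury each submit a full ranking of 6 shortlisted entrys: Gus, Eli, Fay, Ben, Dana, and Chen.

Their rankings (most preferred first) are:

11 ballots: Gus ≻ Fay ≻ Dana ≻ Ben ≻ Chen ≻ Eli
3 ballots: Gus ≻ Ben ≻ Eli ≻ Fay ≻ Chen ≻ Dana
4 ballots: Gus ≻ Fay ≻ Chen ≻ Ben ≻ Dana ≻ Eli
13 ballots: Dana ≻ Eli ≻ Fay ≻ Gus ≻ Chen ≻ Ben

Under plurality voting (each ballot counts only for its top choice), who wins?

First-place vote totals:
  Gus: 18
  Eli: 0
  Fay: 0
  Ben: 0
  Dana: 13
  Chen: 0
Gus has the most first-place votes.

Gus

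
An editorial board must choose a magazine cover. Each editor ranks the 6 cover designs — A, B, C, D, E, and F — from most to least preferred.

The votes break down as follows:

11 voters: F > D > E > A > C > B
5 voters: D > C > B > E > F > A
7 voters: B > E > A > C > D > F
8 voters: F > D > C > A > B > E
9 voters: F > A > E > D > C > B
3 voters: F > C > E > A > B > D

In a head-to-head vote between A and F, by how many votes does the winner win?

Ballots ranking A above F: 7.
Ballots ranking F above A: 11+5+8+9+3 = 36.
F wins 36–7, a margin of 29.

29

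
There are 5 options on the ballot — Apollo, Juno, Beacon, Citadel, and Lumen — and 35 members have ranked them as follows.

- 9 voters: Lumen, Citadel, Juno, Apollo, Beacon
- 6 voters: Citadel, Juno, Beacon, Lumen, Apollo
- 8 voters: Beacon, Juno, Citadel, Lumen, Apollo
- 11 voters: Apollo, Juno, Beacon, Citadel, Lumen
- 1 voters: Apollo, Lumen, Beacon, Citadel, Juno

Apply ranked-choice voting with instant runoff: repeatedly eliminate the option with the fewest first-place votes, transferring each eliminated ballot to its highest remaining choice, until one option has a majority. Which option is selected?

Round 1: Apollo 12, Lumen 9, Beacon 8, Citadel 6, Juno 0. Juno has the fewest and is eliminated.
Round 2: Apollo 12, Lumen 9, Beacon 8, Citadel 6. Citadel has the fewest and is eliminated.
Round 3: Beacon 14, Apollo 12, Lumen 9. Lumen has the fewest and is eliminated.
Round 4: Apollo 21, Beacon 14. Apollo has a majority.

Apollo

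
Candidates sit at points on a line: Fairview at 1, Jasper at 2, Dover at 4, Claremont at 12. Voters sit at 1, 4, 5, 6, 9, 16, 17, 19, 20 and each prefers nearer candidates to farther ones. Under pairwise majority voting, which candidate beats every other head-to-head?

With single-peaked preferences on a line, the Condorcet winner is the candidate closest to the median voter.
The median voter (position 9) is closest to Claremont at 12.
Check: Claremont vs Fairview — voters closer to Claremont: 5 of 9.

Claremont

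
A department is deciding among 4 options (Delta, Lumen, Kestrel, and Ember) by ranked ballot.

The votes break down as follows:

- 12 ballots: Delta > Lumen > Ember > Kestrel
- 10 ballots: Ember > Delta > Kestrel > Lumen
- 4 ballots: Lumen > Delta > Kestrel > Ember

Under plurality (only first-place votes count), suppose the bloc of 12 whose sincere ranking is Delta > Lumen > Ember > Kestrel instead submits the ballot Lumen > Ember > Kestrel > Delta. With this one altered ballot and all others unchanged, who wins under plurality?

Lumen

First-place totals with the altered ballot: Delta 0, Lumen 16, Kestrel 0, Ember 10.
The switch changes the winner from Delta to Lumen.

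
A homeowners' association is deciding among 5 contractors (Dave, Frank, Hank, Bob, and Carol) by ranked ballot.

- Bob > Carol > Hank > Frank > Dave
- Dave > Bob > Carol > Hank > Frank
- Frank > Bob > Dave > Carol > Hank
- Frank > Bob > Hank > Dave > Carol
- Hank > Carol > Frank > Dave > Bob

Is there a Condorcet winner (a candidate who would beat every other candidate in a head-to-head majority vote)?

No

Head-to-head results (5 voters total):
Dave vs Frank: Frank wins 4–1.
Dave vs Hank: Hank wins 3–2.
Dave vs Bob: Bob wins 3–2.
Dave vs Carol: Dave wins 3–2.
Frank vs Hank: Hank wins 3–2.
Frank vs Bob: Frank wins 3–2.
Frank vs Carol: Carol wins 3–2.
Hank vs Bob: Bob wins 4–1.
Hank vs Carol: Carol wins 3–2.
Bob vs Carol: Bob wins 4–1.
No candidate beats all others: Dave beats Carol beats Frank beats Dave, a majority cycle.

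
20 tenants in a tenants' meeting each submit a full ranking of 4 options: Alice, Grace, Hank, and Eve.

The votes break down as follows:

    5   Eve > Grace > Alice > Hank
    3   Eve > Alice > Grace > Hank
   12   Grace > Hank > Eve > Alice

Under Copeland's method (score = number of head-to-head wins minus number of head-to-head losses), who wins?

Pairwise results:
  Alice vs Grace: Grace wins 17–3.
  Alice vs Hank: Hank wins 12–8.
  Alice vs Eve: Eve wins 20–0.
  Grace vs Hank: Grace wins 20–0.
  Grace vs Eve: Grace wins 12–8.
  Hank vs Eve: Hank wins 12–8.
Copeland scores (wins − losses):
  Alice: 0 − 3 = -3
  Grace: 3 − 0 = 3
  Hank: 2 − 1 = 1
  Eve: 1 − 2 = -1
Grace has the best Copeland score.

Grace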